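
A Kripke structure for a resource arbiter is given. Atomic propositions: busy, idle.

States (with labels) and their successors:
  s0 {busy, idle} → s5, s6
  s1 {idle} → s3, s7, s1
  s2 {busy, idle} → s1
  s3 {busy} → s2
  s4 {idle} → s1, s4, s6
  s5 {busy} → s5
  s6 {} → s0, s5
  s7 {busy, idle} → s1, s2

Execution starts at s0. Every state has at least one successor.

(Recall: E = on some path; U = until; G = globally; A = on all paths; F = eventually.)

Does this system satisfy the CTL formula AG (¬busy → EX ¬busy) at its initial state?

States satisfying ¬busy → EX ¬busy: {s0, s1, s2, s3, s4, s5, s7}.
States satisfying AG (¬busy → EX ¬busy): {s1, s2, s3, s5, s7}.
s6 is reachable from s0 and violates ¬busy → EX ¬busy, so AG fails at s0.
s0 ∉ Sat(AG (¬busy → EX ¬busy)).

Does not hold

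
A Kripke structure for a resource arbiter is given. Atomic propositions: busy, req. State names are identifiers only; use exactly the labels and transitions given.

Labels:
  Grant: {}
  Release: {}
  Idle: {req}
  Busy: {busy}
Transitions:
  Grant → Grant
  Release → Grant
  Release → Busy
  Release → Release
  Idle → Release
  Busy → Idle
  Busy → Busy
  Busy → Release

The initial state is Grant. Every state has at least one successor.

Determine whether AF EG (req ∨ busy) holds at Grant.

States satisfying EG (req ∨ busy): {Busy}.
States satisfying AF EG (req ∨ busy): {Busy}.
There is a path from Grant along which EG (req ∨ busy) never holds.
Grant ∉ Sat(AF EG (req ∨ busy)).

No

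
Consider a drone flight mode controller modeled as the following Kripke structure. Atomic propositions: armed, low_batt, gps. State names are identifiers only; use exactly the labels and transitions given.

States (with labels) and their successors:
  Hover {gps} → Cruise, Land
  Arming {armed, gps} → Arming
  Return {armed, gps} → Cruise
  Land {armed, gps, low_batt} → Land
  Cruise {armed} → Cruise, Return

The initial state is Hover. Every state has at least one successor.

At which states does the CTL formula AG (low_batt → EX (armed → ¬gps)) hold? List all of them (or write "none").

States satisfying low_batt → EX (armed → ¬gps): {Hover, Arming, Return, Cruise}.
States satisfying AG (low_batt → EX (armed → ¬gps)): {Arming, Return, Cruise}.

{Arming, Return, Cruise}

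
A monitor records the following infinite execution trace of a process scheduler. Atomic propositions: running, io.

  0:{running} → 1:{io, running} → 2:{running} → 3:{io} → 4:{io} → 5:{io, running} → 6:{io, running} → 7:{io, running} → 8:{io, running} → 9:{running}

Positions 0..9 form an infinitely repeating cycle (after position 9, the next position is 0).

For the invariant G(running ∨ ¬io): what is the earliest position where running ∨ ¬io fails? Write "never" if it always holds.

3

Check running ∨ ¬io at each position in order: 0 ✓, 1 ✓, 2 ✓.
At position 3 the labels are {io}, so running ∨ ¬io is false there. This is the first violation.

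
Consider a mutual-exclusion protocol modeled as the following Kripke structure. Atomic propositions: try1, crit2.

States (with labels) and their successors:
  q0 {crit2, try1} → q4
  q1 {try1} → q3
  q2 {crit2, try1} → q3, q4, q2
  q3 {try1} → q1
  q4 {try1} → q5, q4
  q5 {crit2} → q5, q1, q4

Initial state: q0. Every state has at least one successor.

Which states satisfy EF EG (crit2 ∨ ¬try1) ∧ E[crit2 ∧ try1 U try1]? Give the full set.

States satisfying EG (crit2 ∨ ¬try1): {q2, q5}.
States satisfying EF EG (crit2 ∨ ¬try1): {q0, q2, q4, q5}.
States satisfying crit2 ∧ try1: {q0, q2}.
States satisfying try1: {q0, q1, q2, q3, q4}.
States satisfying E[crit2 ∧ try1 U try1]: {q0, q1, q2, q3, q4}.
States satisfying EF EG (crit2 ∨ ¬try1) ∧ E[crit2 ∧ try1 U try1]: {q0, q2, q4}.

{q0, q2, q4}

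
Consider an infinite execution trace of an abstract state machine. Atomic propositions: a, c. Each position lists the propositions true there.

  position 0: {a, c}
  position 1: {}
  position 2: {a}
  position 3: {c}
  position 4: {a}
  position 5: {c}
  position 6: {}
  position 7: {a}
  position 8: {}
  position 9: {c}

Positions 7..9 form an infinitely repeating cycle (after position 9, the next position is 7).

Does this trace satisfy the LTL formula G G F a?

G F a holds at every position 0..9, and those are all positions ever visited, so G G F a holds.

Holds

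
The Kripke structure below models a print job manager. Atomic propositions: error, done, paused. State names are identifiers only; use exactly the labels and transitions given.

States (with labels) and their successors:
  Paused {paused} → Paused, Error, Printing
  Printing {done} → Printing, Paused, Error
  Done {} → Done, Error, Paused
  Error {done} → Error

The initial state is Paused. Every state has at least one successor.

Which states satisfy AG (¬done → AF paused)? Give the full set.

States satisfying ¬done → AF paused: {Paused, Printing, Error}.
States satisfying AG (¬done → AF paused): {Paused, Printing, Error}.

{Paused, Printing, Error}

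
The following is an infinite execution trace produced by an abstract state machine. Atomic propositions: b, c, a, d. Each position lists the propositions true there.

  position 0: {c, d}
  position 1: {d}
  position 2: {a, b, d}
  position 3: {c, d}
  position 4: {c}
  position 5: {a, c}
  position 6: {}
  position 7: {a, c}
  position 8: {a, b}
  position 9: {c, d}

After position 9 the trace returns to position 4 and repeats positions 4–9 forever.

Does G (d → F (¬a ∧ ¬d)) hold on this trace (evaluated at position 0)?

d → F (¬a ∧ ¬d) holds at every position 0..9, and those are all positions ever visited, so G (d → F (¬a ∧ ¬d)) holds.
Positions where d holds: 0, 1, 2, 3, 9.
Check F (¬a ∧ ¬d) at each: 0→ok, 1→ok, 2→ok, 3→ok, 9→ok.

Holds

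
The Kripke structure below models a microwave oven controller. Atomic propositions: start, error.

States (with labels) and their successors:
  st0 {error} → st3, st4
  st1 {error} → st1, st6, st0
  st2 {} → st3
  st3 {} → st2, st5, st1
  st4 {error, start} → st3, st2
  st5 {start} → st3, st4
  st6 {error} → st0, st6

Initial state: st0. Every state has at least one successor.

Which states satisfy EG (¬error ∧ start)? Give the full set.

none

States satisfying ¬error ∧ start: {st5}.
States satisfying EG (¬error ∧ start): ∅.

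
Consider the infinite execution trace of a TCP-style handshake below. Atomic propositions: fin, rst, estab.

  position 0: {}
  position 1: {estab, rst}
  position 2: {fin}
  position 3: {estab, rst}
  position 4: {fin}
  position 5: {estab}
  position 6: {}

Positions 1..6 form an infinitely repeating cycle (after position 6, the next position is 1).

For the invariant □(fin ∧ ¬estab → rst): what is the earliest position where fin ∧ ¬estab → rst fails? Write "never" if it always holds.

2

Check fin ∧ ¬estab → rst at each position in order: 0 ✓, 1 ✓.
At position 2 the labels are {fin}, so fin ∧ ¬estab → rst is false there. This is the first violation.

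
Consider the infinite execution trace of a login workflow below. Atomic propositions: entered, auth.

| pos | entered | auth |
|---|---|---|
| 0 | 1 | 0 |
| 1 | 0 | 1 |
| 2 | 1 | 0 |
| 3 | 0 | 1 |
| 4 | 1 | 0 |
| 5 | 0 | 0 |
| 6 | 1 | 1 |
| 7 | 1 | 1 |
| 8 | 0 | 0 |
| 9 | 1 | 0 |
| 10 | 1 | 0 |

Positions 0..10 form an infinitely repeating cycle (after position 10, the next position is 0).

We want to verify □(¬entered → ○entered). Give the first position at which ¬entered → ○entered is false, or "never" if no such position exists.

never

¬entered → ○entered holds at every position 0..10, and those are all the positions the trace ever visits, so the invariant □(¬entered → ○entered) is never violated.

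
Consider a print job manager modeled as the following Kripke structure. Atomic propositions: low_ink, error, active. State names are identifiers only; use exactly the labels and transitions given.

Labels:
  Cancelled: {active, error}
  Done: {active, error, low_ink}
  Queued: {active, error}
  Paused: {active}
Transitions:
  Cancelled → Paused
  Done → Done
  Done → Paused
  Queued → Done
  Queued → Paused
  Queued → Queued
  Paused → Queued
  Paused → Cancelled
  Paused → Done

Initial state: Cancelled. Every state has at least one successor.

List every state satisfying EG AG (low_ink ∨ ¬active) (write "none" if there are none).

States satisfying AG (low_ink ∨ ¬active): ∅.
States satisfying EG AG (low_ink ∨ ¬active): ∅.

none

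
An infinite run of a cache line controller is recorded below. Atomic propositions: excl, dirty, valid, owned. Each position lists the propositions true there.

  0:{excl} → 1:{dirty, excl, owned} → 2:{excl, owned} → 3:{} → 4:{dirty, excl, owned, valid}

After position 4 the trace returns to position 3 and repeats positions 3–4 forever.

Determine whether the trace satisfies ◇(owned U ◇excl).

owned U ◇excl holds at position 0, which is reachable from 0, so ◇(owned U ◇excl) holds.

Yes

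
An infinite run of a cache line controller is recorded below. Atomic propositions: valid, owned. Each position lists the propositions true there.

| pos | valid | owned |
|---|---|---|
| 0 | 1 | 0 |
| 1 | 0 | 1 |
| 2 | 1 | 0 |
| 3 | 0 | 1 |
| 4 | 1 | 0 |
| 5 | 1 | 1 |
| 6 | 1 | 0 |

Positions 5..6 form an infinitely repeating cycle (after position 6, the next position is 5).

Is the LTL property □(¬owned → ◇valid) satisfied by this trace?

¬owned → ◇valid holds at every position 0..6, and those are all positions ever visited, so □(¬owned → ◇valid) holds.
Positions where ¬owned holds: 0, 2, 4, 6.
Check ◇valid at each: 0→ok, 2→ok, 4→ok, 6→ok.

Satisfied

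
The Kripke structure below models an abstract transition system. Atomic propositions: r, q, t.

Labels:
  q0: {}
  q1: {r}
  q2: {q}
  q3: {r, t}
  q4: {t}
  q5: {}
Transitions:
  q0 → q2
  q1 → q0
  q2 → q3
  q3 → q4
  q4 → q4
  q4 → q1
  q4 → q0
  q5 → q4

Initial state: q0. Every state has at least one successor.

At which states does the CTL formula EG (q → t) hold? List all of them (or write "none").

States satisfying q → t: {q0, q1, q3, q4, q5}.
States satisfying EG (q → t): {q3, q4, q5}.

{q3, q4, q5}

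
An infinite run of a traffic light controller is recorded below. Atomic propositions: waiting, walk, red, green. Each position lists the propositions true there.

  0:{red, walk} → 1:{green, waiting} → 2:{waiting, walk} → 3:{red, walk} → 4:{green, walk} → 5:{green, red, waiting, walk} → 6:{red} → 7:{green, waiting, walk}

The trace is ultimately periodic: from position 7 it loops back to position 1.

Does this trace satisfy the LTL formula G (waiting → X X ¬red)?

Does not hold

waiting → X X ¬red must hold at every position from 0 onward. It fails at position 1, so G (waiting → X X ¬red) is false.
Positions where waiting holds: 1, 2, 5, 7.
Check X X ¬red at each: 1→fails, 2→ok, 5→ok, 7→ok.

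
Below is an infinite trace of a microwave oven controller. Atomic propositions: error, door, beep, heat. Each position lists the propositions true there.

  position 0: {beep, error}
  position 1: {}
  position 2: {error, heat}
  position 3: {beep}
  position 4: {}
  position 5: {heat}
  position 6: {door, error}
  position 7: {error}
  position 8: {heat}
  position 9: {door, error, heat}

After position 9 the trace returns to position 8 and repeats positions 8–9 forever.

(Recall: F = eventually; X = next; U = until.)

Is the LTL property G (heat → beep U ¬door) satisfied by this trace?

heat → beep U ¬door must hold at every position from 0 onward. It fails at position 9, so G (heat → beep U ¬door) is false.
Positions where heat holds: 2, 5, 8, 9.
Check beep U ¬door at each: 2→ok, 5→ok, 8→ok, 9→fails.

No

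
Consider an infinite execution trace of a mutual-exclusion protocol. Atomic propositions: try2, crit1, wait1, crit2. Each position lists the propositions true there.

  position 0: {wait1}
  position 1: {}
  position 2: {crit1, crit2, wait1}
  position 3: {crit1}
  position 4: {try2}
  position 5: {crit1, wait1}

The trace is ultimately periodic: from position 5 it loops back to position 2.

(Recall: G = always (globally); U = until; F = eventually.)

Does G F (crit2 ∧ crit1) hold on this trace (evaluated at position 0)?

F (crit2 ∧ crit1) holds at every position 0..5, and those are all positions ever visited, so G F (crit2 ∧ crit1) holds.

Yes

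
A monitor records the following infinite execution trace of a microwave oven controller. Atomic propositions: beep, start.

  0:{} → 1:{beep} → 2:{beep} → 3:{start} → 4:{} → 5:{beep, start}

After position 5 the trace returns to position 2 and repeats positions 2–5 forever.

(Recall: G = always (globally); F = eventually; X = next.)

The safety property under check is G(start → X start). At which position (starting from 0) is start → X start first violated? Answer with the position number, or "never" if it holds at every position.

3

Check start → X start at each position in order: 0 ✓, 1 ✓, 2 ✓.
At position 3 the labels are {start} and the next position 4 has {}, so start → X start is false there. This is the first violation.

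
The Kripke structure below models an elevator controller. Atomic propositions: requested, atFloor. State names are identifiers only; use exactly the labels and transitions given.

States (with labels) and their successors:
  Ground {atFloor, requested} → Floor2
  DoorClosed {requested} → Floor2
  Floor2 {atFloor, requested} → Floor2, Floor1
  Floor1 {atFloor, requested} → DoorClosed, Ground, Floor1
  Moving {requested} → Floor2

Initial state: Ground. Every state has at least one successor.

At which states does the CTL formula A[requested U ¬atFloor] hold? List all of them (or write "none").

States satisfying requested: {Ground, DoorClosed, Floor2, Floor1, Moving}.
States satisfying ¬atFloor: {DoorClosed, Moving}.
States satisfying A[requested U ¬atFloor]: {DoorClosed, Moving}.

{DoorClosed, Moving}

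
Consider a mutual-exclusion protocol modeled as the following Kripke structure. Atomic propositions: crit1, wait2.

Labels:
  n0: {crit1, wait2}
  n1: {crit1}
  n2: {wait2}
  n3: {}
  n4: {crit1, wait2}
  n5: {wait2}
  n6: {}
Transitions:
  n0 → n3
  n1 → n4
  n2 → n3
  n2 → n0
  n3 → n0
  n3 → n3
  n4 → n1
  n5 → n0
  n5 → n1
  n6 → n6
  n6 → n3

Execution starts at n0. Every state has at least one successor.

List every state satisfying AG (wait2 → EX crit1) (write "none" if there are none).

States satisfying wait2 → EX crit1: {n1, n2, n3, n4, n5, n6}.
States satisfying AG (wait2 → EX crit1): {n1, n4}.

{n1, n4}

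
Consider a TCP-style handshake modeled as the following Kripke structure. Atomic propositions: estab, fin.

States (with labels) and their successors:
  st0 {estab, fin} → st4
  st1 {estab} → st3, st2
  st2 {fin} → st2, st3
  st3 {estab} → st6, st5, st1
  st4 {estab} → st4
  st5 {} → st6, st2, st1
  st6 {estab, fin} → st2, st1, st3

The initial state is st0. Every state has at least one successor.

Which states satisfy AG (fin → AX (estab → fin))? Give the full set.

States satisfying fin → AX (estab → fin): {st1, st3, st4, st5}.
States satisfying AG (fin → AX (estab → fin)): {st4}.

{st4}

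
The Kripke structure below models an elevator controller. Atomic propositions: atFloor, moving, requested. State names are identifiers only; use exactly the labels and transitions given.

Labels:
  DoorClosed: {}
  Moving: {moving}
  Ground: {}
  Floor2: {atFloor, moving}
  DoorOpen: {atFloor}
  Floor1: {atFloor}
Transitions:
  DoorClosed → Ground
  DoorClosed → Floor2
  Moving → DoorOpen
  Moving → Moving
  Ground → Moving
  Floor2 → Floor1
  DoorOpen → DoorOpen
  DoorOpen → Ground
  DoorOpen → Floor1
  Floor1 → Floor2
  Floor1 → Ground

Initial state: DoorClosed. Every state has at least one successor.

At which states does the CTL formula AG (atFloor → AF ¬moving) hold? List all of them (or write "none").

States satisfying atFloor → AF ¬moving: {DoorClosed, Moving, Ground, Floor2, DoorOpen, Floor1}.
States satisfying AG (atFloor → AF ¬moving): {DoorClosed, Moving, Ground, Floor2, DoorOpen, Floor1}.

{DoorClosed, Moving, Ground, Floor2, DoorOpen, Floor1}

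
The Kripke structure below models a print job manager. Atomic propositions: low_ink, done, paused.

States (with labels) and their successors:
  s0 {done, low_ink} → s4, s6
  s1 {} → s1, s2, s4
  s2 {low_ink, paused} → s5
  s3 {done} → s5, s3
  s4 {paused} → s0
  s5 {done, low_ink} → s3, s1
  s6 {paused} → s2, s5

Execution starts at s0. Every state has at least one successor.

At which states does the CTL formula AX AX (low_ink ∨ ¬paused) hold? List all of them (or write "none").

States satisfying AX (low_ink ∨ ¬paused): {s2, s3, s4, s5, s6}.
States satisfying AX AX (low_ink ∨ ¬paused): {s0, s2, s3, s6}.

{s0, s2, s3, s6}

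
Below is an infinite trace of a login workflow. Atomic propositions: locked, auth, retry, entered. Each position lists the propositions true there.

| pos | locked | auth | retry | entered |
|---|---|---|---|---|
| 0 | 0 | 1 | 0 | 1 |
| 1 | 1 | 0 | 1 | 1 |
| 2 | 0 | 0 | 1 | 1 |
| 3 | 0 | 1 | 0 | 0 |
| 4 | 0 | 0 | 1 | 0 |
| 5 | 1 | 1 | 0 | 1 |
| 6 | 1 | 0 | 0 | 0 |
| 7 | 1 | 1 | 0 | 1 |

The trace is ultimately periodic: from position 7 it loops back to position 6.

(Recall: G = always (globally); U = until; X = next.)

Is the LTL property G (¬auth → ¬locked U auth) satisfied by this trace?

Violated

¬auth → ¬locked U auth must hold at every position from 0 onward. It fails at position 1, so G (¬auth → ¬locked U auth) is false.
Positions where ¬auth holds: 1, 2, 4, 6.
Check ¬locked U auth at each: 1→fails, 2→ok, 4→ok, 6→fails.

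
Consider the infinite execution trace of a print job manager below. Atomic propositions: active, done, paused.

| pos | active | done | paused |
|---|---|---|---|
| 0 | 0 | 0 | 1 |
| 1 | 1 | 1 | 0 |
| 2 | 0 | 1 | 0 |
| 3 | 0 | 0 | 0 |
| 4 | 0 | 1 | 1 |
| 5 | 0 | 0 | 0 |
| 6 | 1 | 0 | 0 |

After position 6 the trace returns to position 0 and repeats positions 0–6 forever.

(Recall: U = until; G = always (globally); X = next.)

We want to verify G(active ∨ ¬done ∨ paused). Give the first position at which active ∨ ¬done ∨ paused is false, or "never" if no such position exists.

2

Check active ∨ ¬done ∨ paused at each position in order: 0 ✓, 1 ✓.
At position 2 the labels are {done}, so active ∨ ¬done ∨ paused is false there. This is the first violation.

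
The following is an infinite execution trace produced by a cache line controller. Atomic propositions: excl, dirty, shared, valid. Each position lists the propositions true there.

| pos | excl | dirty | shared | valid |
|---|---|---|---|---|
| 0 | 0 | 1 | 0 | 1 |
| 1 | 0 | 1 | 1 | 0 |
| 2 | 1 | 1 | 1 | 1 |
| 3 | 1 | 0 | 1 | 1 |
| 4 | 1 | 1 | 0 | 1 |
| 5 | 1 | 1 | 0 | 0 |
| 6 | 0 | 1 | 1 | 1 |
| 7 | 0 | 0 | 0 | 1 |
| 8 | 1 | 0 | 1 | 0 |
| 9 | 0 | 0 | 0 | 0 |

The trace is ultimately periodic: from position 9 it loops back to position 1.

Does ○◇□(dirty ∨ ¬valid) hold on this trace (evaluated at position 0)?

The position after 0 is 1; ◇□(dirty ∨ ¬valid) is false there.

Does not hold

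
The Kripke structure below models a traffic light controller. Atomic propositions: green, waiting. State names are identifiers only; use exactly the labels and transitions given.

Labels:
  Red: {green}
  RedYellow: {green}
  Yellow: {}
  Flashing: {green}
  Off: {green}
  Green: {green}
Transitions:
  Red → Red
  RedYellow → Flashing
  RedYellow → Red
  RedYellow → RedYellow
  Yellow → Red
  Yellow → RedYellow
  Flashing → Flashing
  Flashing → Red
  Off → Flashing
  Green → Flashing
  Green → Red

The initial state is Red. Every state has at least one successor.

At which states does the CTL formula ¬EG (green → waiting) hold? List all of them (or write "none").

States satisfying green → waiting: {Yellow}.
States satisfying EG (green → waiting): ∅.
States satisfying ¬EG (green → waiting): {Red, RedYellow, Yellow, Flashing, Off, Green}.

{Red, RedYellow, Yellow, Flashing, Off, Green}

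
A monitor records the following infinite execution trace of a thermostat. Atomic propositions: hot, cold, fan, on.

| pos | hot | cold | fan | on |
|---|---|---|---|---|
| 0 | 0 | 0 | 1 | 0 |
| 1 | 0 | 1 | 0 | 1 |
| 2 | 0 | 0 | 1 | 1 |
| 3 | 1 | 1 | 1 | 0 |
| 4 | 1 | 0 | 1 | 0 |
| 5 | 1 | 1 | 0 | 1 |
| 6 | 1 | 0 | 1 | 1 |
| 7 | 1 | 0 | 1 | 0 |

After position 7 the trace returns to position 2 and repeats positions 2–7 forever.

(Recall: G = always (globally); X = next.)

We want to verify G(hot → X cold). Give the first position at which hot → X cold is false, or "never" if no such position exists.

Check hot → X cold at each position in order: 0 ✓, 1 ✓, 2 ✓.
At position 3 the labels are {cold, fan, hot} and the next position 4 has {fan, hot}, so hot → X cold is false there. This is the first violation.

3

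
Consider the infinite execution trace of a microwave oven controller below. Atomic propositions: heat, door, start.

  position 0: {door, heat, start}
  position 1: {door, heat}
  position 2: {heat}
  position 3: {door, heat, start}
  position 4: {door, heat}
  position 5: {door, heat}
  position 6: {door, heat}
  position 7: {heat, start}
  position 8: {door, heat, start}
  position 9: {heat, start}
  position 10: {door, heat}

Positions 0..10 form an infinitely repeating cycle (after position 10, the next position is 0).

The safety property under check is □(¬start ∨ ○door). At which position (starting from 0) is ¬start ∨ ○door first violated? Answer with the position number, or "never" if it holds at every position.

8

Check ¬start ∨ ○door at each position in order: 0 ✓, 1 ✓, 2 ✓, 3 ✓, 4 ✓, 5 ✓, 6 ✓, 7 ✓.
At position 8 the labels are {door, heat, start} and the next position 9 has {heat, start}, so ¬start ∨ ○door is false there. This is the first violation.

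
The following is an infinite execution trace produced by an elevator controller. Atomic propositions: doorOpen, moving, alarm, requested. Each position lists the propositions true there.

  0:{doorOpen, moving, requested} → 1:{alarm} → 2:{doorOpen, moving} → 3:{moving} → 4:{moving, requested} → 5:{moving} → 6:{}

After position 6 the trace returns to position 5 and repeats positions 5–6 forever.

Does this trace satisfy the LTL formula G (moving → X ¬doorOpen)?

Yes

moving → X ¬doorOpen holds at every position 0..6, and those are all positions ever visited, so G (moving → X ¬doorOpen) holds.
Positions where moving holds: 0, 2, 3, 4, 5.
Check X ¬doorOpen at each: 0→ok, 2→ok, 3→ok, 4→ok, 5→ok.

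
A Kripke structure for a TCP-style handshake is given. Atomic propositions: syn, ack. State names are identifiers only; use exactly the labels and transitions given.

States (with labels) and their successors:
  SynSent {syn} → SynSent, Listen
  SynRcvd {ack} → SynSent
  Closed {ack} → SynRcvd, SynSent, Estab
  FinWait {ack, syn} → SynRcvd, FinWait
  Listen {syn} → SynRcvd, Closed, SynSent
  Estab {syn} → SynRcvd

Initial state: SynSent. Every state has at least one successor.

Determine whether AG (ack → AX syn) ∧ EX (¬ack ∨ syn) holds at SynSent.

States satisfying ack → AX syn: {SynSent, SynRcvd, Listen, Estab}.
States satisfying AG (ack → AX syn): ∅.
States satisfying ¬ack ∨ syn: {SynSent, FinWait, Listen, Estab}.
States satisfying EX (¬ack ∨ syn): {SynSent, SynRcvd, Closed, FinWait, Listen}.
States satisfying AG (ack → AX syn) ∧ EX (¬ack ∨ syn): ∅.
SynSent ∉ Sat(AG (ack → AX syn) ∧ EX (¬ack ∨ syn)).

No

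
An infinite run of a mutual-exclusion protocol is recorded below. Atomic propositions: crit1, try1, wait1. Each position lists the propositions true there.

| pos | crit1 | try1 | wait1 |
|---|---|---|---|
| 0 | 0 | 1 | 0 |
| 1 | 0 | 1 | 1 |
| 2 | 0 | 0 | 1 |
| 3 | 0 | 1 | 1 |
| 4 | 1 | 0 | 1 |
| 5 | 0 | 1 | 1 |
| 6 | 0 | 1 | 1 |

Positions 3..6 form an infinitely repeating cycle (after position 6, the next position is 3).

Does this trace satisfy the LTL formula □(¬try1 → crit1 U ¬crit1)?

Holds

¬try1 → crit1 U ¬crit1 holds at every position 0..6, and those are all positions ever visited, so □(¬try1 → crit1 U ¬crit1) holds.
Positions where ¬try1 holds: 2, 4.
Check crit1 U ¬crit1 at each: 2→ok, 4→ok.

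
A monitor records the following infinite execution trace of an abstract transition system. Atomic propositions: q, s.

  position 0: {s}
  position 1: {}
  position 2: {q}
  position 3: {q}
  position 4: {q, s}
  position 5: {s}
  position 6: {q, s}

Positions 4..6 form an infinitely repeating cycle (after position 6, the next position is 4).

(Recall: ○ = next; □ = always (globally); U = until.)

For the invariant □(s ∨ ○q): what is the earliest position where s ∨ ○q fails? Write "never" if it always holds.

never

s ∨ ○q holds at every position 0..6, and those are all the positions the trace ever visits, so the invariant □(s ∨ ○q) is never violated.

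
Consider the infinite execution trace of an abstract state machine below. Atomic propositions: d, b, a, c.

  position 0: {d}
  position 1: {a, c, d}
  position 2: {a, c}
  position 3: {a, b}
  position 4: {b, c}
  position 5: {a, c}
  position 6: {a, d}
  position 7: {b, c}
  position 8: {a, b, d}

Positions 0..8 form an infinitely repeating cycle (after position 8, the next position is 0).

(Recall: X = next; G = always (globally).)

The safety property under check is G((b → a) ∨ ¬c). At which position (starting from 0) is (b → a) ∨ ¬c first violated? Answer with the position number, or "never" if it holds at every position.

4

Check (b → a) ∨ ¬c at each position in order: 0 ✓, 1 ✓, 2 ✓, 3 ✓.
At position 4 the labels are {b, c}, so (b → a) ∨ ¬c is false there. This is the first violation.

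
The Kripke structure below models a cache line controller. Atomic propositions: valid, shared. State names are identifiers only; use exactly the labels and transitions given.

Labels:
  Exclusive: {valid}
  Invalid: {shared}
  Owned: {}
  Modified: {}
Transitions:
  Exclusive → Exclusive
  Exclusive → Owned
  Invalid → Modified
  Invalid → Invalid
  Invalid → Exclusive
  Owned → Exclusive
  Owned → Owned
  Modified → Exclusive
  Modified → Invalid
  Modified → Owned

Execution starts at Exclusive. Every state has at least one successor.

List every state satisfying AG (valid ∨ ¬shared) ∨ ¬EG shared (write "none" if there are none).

States satisfying valid ∨ ¬shared: {Exclusive, Owned, Modified}.
States satisfying AG (valid ∨ ¬shared): {Exclusive, Owned}.
States satisfying shared: {Invalid}.
States satisfying EG shared: {Invalid}.
States satisfying ¬EG shared: {Exclusive, Owned, Modified}.
States satisfying AG (valid ∨ ¬shared) ∨ ¬EG shared: {Exclusive, Owned, Modified}.

{Exclusive, Owned, Modified}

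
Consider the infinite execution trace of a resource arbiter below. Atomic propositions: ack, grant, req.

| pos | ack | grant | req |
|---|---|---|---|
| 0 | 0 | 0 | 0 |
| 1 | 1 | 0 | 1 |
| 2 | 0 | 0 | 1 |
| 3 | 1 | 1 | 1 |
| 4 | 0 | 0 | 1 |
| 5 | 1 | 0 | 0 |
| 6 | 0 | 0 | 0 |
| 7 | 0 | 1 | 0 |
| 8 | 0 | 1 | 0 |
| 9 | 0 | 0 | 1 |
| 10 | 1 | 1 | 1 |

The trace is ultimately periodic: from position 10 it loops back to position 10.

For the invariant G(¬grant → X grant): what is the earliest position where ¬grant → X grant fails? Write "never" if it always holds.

At position 0 the labels are {} and the next position 1 has {ack, req}, so ¬grant → X grant is false there. This is the first violation.

0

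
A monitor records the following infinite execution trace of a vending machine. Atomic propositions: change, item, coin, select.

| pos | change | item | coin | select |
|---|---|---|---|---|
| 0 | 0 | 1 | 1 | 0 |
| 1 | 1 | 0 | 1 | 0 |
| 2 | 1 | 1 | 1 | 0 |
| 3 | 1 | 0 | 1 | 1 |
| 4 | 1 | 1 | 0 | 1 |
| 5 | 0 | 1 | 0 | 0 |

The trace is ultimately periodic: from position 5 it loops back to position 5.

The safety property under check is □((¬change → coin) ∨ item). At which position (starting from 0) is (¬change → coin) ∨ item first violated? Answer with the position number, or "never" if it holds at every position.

(¬change → coin) ∨ item holds at every position 0..5, and those are all the positions the trace ever visits, so the invariant □((¬change → coin) ∨ item) is never violated.

never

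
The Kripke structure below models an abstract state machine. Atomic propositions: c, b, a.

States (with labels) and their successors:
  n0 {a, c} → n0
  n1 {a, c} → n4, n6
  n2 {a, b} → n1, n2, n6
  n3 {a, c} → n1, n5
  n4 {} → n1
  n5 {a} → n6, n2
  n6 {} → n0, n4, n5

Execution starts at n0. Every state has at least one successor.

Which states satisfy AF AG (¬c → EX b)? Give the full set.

States satisfying AG (¬c → EX b): {n0}.
States satisfying AF AG (¬c → EX b): {n0}.

{n0}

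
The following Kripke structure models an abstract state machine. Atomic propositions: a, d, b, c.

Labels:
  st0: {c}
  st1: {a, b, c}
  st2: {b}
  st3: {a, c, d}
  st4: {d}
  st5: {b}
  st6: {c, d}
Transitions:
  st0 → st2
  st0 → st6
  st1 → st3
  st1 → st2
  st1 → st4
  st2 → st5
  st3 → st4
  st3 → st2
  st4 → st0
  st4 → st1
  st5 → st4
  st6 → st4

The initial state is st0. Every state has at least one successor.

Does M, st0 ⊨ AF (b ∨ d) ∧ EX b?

States satisfying b ∨ d: {st1, st2, st3, st4, st5, st6}.
States satisfying AF (b ∨ d): {st0, st1, st2, st3, st4, st5, st6}.
States satisfying b: {st1, st2, st5}.
States satisfying EX b: {st0, st1, st2, st3, st4}.
States satisfying AF (b ∨ d) ∧ EX b: {st0, st1, st2, st3, st4}.
st0 ∈ Sat(AF (b ∨ d) ∧ EX b).

Holds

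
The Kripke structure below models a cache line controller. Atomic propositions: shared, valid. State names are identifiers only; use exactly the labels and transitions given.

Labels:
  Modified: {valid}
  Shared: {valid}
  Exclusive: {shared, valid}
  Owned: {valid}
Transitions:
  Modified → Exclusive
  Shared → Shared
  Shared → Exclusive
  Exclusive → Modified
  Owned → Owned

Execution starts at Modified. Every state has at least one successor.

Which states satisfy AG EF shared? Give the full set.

{Modified, Shared, Exclusive}

States satisfying EF shared: {Modified, Shared, Exclusive}.
States satisfying AG EF shared: {Modified, Shared, Exclusive}.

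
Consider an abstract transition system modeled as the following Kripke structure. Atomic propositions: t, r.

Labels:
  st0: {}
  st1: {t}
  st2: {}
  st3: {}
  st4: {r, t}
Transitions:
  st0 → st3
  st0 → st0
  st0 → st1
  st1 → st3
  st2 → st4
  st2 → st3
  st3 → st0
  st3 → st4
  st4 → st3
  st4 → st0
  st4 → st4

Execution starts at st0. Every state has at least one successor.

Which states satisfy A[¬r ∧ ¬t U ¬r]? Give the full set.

{st0, st1, st2, st3}

States satisfying ¬r ∧ ¬t: {st0, st2, st3}.
States satisfying ¬r: {st0, st1, st2, st3}.
States satisfying A[¬r ∧ ¬t U ¬r]: {st0, st1, st2, st3}.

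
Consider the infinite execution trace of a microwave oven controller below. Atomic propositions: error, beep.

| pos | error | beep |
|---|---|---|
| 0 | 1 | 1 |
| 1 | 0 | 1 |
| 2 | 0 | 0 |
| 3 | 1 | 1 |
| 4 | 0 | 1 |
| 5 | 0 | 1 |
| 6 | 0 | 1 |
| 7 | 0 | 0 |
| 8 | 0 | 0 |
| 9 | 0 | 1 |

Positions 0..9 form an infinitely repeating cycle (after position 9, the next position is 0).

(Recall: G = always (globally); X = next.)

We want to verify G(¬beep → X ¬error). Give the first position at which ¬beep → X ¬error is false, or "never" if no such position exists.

Check ¬beep → X ¬error at each position in order: 0 ✓, 1 ✓.
At position 2 the labels are {} and the next position 3 has {beep, error}, so ¬beep → X ¬error is false there. This is the first violation.

2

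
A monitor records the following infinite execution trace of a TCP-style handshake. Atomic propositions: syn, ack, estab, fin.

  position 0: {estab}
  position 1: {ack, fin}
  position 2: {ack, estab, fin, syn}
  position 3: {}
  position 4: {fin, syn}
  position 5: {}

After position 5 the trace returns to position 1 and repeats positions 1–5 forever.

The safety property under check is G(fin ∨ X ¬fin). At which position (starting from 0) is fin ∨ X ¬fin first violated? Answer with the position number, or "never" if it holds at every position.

0

At position 0 the labels are {estab} and the next position 1 has {ack, fin}, so fin ∨ X ¬fin is false there. This is the first violation.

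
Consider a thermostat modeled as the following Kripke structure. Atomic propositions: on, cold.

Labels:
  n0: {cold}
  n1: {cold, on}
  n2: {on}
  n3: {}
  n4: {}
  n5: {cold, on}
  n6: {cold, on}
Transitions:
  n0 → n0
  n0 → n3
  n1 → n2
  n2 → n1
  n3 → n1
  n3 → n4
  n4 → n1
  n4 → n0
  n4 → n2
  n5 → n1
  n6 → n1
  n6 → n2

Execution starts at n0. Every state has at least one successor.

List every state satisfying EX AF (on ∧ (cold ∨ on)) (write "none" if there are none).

States satisfying AF (on ∧ (cold ∨ on)): {n1, n2, n5, n6}.
States satisfying EX AF (on ∧ (cold ∨ on)): {n1, n2, n3, n4, n5, n6}.

{n1, n2, n3, n4, n5, n6}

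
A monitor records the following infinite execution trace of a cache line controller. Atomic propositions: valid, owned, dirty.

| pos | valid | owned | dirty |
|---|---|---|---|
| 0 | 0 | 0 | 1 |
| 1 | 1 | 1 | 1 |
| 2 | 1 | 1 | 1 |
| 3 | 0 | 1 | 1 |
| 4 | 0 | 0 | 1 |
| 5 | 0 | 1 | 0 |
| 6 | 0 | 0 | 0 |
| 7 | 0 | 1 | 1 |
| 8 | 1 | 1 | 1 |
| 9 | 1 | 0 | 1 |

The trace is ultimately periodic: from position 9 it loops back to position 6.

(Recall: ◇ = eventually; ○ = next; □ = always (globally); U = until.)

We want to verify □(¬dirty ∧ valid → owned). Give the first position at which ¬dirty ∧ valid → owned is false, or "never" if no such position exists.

never

¬dirty ∧ valid → owned holds at every position 0..9, and those are all the positions the trace ever visits, so the invariant □(¬dirty ∧ valid → owned) is never violated.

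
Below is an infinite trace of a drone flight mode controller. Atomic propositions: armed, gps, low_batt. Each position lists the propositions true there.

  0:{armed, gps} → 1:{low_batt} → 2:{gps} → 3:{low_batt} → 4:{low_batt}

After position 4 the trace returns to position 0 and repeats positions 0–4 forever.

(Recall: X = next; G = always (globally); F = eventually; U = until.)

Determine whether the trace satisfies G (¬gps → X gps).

No

¬gps → X gps must hold at every position from 0 onward. It fails at position 3, so G (¬gps → X gps) is false.
Positions where ¬gps holds: 1, 3, 4.
Check X gps at each: 1→ok, 3→fails, 4→ok.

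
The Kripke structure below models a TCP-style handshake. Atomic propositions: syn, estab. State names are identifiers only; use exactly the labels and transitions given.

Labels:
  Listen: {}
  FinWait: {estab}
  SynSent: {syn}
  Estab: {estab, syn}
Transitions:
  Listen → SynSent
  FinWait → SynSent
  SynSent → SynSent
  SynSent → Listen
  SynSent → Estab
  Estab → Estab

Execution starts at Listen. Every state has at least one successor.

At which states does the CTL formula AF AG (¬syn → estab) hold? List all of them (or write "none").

States satisfying AG (¬syn → estab): {Estab}.
States satisfying AF AG (¬syn → estab): {Estab}.

{Estab}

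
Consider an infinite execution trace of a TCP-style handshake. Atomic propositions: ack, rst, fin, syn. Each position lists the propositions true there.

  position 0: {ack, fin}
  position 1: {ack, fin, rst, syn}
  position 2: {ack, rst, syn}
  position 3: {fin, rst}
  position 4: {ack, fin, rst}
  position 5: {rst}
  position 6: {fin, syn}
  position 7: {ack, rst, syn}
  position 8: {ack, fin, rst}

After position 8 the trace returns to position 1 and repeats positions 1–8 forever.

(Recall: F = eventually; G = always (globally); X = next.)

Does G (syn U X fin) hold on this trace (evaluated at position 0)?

syn U X fin must hold at every position from 0 onward. It fails at position 4, so G (syn U X fin) is false.

Violated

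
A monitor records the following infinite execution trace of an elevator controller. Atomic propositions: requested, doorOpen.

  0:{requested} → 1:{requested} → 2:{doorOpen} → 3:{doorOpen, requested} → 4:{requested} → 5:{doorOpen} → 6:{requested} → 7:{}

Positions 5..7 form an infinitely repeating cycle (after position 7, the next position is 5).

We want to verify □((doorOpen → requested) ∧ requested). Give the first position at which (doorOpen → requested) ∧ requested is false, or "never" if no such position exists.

Check (doorOpen → requested) ∧ requested at each position in order: 0 ✓, 1 ✓.
At position 2 the labels are {doorOpen}, so (doorOpen → requested) ∧ requested is false there. This is the first violation.

2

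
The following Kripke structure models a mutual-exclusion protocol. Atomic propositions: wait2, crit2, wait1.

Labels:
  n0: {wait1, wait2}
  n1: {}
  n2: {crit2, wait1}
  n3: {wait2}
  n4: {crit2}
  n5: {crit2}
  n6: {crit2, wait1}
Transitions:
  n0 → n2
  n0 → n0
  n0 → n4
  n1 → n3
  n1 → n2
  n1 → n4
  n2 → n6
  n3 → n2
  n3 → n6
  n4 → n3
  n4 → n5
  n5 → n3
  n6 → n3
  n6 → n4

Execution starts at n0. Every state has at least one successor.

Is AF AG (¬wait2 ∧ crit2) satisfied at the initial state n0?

Does not hold

States satisfying AG (¬wait2 ∧ crit2): ∅.
States satisfying AF AG (¬wait2 ∧ crit2): ∅.
There is a path from n0 along which AG (¬wait2 ∧ crit2) never holds.
n0 ∉ Sat(AF AG (¬wait2 ∧ crit2)).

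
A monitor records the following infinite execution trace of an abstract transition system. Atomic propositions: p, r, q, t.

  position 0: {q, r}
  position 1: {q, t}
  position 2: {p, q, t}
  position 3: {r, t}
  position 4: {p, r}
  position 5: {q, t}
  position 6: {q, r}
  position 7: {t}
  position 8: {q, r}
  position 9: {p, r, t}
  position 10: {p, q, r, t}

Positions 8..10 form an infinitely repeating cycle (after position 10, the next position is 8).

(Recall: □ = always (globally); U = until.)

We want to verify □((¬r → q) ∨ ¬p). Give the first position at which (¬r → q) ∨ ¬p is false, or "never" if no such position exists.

never

(¬r → q) ∨ ¬p holds at every position 0..10, and those are all the positions the trace ever visits, so the invariant □((¬r → q) ∨ ¬p) is never violated.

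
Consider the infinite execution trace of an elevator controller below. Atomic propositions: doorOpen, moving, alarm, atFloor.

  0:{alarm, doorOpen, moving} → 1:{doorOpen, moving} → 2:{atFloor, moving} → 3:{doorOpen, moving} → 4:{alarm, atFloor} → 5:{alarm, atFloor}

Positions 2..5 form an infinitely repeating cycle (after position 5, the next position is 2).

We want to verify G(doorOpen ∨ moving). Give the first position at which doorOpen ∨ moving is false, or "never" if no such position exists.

Check doorOpen ∨ moving at each position in order: 0 ✓, 1 ✓, 2 ✓, 3 ✓.
At position 4 the labels are {alarm, atFloor}, so doorOpen ∨ moving is false there. This is the first violation.

4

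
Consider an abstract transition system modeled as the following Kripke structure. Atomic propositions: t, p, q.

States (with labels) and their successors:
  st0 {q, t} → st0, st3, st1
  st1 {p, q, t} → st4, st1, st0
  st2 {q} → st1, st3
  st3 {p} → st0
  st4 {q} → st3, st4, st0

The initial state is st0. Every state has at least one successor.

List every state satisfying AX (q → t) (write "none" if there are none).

{st0, st2, st3}

States satisfying q → t: {st0, st1, st3}.
States satisfying AX (q → t): {st0, st2, st3}.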